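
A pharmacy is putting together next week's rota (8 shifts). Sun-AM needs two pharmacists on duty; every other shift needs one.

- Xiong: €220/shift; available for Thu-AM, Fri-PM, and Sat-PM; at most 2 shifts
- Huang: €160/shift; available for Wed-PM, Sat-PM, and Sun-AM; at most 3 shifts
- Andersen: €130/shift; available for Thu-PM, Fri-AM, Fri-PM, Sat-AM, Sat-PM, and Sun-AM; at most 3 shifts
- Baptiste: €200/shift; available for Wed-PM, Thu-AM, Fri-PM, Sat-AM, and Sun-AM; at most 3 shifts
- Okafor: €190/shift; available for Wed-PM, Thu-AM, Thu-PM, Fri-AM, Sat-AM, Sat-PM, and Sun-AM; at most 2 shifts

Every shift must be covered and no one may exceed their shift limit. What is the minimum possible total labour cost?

€1450

Picking the cheapest available pharmacist for each shift independently would cost €1290, but that ignores the shift limits.
An optimal schedule: Wed-PM→Huang, Thu-AM→Okafor, Thu-PM→Andersen, Fri-AM→Andersen, Fri-PM→Andersen, Sat-AM→Okafor, Sat-PM→Huang, Sun-AM→Huang+Baptiste.
Total: 160 + 190 + 130 + 130 + 130 + 190 + 160 + 160 + 200 = €1450.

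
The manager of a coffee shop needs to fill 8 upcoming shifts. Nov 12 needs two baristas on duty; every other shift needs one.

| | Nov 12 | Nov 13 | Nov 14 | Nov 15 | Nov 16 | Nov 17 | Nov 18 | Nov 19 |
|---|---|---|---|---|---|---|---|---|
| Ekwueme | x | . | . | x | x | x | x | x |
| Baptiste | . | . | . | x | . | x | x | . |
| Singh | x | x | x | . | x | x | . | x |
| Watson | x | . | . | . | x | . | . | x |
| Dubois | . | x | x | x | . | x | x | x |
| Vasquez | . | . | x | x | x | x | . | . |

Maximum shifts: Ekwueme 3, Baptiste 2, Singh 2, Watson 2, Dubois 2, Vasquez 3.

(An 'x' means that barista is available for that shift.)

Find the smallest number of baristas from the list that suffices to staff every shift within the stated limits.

4

9 slots to fill and no one can take more than 3, so at least ⌈9/3⌉ = 3 baristas are needed.
Any 3 baristas together have capacity at most 3+3+2 = 8 < 9 slots, so 3 can never suffice.
Ekwueme, Baptiste, Singh, and Watson alone can cover everything: Nov 12→Ekwueme+Watson, Nov 13→Singh, Nov 14→Singh, Nov 15→Ekwueme, Nov 16→Ekwueme, Nov 17→Baptiste, Nov 18→Baptiste, Nov 19→Watson.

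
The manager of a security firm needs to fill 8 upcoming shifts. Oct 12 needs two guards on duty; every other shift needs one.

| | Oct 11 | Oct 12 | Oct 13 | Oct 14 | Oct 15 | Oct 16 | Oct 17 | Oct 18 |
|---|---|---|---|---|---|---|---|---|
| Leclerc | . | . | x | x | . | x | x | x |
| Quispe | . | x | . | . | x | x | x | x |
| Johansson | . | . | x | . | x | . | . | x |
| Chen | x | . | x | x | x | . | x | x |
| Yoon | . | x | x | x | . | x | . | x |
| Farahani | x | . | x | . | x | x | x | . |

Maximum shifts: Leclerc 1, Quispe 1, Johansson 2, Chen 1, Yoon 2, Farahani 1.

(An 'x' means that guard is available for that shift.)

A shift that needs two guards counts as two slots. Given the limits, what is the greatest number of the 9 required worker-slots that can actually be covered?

8

Total capacity across all guards is 1+1+2+1+2+1 = 8, and 9 slots are needed, so at most 8 can be filled.
An assignment achieving 8: Oct 11→Chen, Oct 12→Quispe+Yoon, Oct 13→Johansson, Oct 14→Leclerc, Oct 15→Johansson, Oct 16→Yoon, Oct 17→Farahani.
Loads: Leclerc 1/1, Quispe 1/1, Johansson 2/2, Chen 1/1, Yoon 2/2, Farahani 1/1.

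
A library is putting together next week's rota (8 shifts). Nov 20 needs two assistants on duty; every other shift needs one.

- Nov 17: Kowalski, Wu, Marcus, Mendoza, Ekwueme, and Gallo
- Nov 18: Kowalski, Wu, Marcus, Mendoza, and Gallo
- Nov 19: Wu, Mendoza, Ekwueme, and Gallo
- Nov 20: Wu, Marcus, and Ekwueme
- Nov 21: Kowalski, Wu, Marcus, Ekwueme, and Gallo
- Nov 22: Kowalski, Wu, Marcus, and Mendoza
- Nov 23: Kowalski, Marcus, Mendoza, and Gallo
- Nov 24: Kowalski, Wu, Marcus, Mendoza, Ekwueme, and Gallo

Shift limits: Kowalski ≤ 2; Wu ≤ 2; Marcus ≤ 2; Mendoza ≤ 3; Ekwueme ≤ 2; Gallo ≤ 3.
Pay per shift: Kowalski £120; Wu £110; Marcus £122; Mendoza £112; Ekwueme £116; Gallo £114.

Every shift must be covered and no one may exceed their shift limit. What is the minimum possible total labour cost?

Picking the cheapest available assistant for each shift independently would cost £998, but that ignores the shift limits.
An optimal schedule: Nov 17→Gallo, Nov 18→Mendoza, Nov 19→Wu, Nov 20→Wu+Ekwueme, Nov 21→Gallo, Nov 22→Mendoza, Nov 23→Mendoza, Nov 24→Gallo.
Total: 114 + 112 + 110 + 110 + 116 + 114 + 112 + 112 + 114 = £1014.

£1014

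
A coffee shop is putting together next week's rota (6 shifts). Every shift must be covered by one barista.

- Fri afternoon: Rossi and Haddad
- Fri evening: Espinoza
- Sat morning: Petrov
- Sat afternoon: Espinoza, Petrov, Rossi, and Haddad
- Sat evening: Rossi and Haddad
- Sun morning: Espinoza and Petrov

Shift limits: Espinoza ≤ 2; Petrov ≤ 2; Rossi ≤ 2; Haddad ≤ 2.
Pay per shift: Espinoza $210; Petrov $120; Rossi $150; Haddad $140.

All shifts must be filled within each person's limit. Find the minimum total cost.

Fri evening can only be covered by Espinoza, so that assignment is forced.
Sat morning can only be covered by Petrov, so that assignment is forced.
Picking the cheapest available barista for each shift independently would cost $850, but that ignores the shift limits.
An optimal schedule: Fri afternoon→Haddad, Fri evening→Espinoza, Sat morning→Petrov, Sat afternoon→Rossi, Sat evening→Haddad, Sun morning→Petrov.
Total: 140 + 210 + 120 + 150 + 140 + 120 = $880.

$880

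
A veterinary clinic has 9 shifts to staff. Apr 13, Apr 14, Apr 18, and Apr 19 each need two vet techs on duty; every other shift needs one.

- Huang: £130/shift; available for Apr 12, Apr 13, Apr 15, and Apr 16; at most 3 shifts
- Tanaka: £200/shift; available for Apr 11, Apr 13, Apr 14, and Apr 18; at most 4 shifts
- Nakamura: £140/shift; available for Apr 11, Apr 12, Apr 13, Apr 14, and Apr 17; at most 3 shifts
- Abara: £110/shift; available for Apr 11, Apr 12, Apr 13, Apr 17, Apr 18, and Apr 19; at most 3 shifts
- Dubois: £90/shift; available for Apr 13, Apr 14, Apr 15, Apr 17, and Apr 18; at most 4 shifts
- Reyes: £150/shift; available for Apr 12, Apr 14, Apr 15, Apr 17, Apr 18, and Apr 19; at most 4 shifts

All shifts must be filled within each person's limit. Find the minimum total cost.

Apr 16 can only be covered by Huang, so that assignment is forced.
Apr 19 can only be covered by Abara and Reyes, so that assignment is forced.
Picking the cheapest available vet tech for each shift independently would cost £1420, but that ignores the shift limits.
An optimal schedule: Apr 11→Abara, Apr 12→Huang, Apr 13→Huang+Nakamura, Apr 14→Dubois+Nakamura, Apr 15→Dubois, Apr 16→Huang, Apr 17→Dubois, Apr 18→Dubois+Abara, Apr 19→Abara+Reyes.
Total: 110 + 130 + 130 + 140 + 90 + 140 + 90 + 130 + 90 + 90 + 110 + 110 + 150 = £1510.

£1510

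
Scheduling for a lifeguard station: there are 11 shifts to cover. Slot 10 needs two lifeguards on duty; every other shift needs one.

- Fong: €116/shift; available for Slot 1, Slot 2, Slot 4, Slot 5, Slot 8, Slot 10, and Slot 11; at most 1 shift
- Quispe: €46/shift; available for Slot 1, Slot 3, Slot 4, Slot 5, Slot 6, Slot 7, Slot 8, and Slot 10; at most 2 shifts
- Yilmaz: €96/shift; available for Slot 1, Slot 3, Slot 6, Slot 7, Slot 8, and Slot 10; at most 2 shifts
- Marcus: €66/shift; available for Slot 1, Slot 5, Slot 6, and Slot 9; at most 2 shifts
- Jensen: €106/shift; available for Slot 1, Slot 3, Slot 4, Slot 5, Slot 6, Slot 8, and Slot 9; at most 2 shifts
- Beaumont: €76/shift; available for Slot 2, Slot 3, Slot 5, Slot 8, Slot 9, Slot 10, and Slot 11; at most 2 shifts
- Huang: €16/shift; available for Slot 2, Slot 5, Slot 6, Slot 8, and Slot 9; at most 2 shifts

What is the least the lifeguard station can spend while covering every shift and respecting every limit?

Picking the cheapest available lifeguard for each shift independently would cost €462, but that ignores the shift limits.
An optimal schedule: Slot 1→Marcus, Slot 2→Huang, Slot 3→Yilmaz, Slot 4→Quispe, Slot 5→Jensen, Slot 6→Marcus, Slot 7→Quispe, Slot 8→Jensen, Slot 9→Huang, Slot 10→Beaumont+Yilmaz, Slot 11→Beaumont.
Total: 66 + 16 + 96 + 46 + 106 + 66 + 46 + 106 + 16 + 76 + 96 + 76 = €812.

€812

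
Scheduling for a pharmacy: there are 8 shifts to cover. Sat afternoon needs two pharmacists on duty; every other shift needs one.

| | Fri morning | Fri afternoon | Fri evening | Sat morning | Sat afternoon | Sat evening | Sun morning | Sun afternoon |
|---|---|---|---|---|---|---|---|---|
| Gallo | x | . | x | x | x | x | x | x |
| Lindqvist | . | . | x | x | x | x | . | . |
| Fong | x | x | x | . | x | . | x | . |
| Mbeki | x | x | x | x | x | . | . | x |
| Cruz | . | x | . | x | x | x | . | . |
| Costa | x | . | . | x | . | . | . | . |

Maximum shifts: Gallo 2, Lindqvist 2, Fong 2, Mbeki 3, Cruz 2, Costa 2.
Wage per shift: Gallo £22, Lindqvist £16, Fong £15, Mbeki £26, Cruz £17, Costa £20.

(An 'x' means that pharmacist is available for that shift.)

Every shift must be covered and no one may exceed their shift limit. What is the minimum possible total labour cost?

Picking the cheapest available pharmacist for each shift independently would cost £145, but that ignores the shift limits.
An optimal schedule: Fri morning→Costa, Fri afternoon→Fong, Fri evening→Lindqvist, Sat morning→Costa, Sat afternoon→Lindqvist+Cruz, Sat evening→Cruz, Sun morning→Fong, Sun afternoon→Gallo.
Total: 20 + 15 + 16 + 20 + 16 + 17 + 17 + 15 + 22 = £158.

£158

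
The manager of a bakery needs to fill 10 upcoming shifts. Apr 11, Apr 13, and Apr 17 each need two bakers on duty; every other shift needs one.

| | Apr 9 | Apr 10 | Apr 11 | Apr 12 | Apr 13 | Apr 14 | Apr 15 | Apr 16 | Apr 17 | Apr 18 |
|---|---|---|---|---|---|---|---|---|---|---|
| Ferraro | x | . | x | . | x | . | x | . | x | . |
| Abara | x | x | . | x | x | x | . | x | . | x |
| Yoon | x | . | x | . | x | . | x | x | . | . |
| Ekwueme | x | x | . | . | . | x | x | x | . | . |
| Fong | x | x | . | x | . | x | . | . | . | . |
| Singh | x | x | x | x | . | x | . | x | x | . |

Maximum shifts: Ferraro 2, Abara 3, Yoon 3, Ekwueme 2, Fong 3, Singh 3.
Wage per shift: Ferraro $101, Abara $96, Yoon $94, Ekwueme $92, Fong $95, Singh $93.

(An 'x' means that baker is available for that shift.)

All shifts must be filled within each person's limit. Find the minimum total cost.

$1228

Apr 17 can only be covered by Ferraro and Singh, so that assignment is forced.
Apr 18 can only be covered by Abara, so that assignment is forced.
Picking the cheapest available baker for each shift independently would cost $1220, but that ignores the shift limits.
An optimal schedule: Apr 9→Fong, Apr 10→Ekwueme, Apr 11→Singh+Yoon, Apr 12→Singh, Apr 13→Yoon+Abara, Apr 14→Fong, Apr 15→Ekwueme, Apr 16→Yoon, Apr 17→Singh+Ferraro, Apr 18→Abara.
Total: 95 + 92 + 93 + 94 + 93 + 94 + 96 + 95 + 92 + 94 + 93 + 101 + 96 = $1228.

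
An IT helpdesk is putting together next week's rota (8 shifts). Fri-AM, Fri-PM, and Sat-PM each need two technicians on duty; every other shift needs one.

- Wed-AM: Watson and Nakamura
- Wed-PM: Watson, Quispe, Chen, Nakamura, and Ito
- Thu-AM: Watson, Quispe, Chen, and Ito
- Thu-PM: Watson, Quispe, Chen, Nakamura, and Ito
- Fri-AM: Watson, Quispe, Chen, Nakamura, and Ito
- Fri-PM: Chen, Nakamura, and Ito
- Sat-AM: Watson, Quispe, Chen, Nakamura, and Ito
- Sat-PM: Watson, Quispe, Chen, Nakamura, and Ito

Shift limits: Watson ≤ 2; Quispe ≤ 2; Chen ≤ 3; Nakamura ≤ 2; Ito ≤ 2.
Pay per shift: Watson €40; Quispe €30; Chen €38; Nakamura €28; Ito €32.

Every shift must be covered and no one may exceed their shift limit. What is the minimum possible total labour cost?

Picking the cheapest available technician for each shift independently would cost €318, but that ignores the shift limits.
An optimal schedule: Wed-AM→Watson, Wed-PM→Quispe, Thu-AM→Watson, Thu-PM→Quispe, Fri-AM→Chen+Ito, Fri-PM→Chen+Nakamura, Sat-AM→Chen, Sat-PM→Nakamura+Ito.
Total: 40 + 30 + 40 + 30 + 38 + 32 + 38 + 28 + 38 + 28 + 32 = €374.

€374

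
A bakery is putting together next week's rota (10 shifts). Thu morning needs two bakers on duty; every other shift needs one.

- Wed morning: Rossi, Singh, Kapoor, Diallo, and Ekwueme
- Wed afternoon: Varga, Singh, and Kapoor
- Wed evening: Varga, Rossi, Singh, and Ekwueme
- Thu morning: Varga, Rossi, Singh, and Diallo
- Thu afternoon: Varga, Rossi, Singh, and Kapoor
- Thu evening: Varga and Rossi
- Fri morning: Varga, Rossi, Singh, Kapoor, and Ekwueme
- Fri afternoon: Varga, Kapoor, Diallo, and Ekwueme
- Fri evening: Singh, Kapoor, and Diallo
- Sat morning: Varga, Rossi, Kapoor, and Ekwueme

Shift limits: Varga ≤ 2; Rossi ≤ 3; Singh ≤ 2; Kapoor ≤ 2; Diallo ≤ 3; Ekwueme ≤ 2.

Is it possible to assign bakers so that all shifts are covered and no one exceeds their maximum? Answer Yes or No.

Yes

One valid schedule: Wed morning→Kapoor, Wed afternoon→Varga, Wed evening→Rossi, Thu morning→Singh+Diallo, Thu afternoon→Rossi, Thu evening→Varga, Fri morning→Ekwueme, Fri afternoon→Kapoor, Fri evening→Singh, Sat morning→Rossi.
Loads: Varga 2/2, Rossi 3/3, Singh 2/2, Kapoor 2/2, Diallo 1/3, Ekwueme 1/2 — all within limits.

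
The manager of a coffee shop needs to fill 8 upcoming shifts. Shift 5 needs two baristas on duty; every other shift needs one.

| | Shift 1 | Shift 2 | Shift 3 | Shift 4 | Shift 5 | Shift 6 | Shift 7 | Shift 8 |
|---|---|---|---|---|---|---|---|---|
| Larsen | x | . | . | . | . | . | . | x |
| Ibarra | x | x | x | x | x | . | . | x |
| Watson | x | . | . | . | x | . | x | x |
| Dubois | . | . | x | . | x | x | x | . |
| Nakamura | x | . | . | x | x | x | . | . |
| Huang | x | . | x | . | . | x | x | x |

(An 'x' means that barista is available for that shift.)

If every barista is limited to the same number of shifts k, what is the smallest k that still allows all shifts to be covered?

With 6 baristas and 9 worker-slots to fill, someone must work at least ⌈9/6⌉ = 2 shifts, so k ≥ 2.
k = 2 works: Shift 1→Larsen, Shift 2→Ibarra, Shift 3→Dubois, Shift 4→Ibarra, Shift 5→Watson+Nakamura, Shift 6→Dubois, Shift 7→Watson, Shift 8→Larsen.
Loads: Larsen 2, Ibarra 2, Watson 2, Dubois 2, Nakamura 1, Huang 0 — all ≤ 2.

2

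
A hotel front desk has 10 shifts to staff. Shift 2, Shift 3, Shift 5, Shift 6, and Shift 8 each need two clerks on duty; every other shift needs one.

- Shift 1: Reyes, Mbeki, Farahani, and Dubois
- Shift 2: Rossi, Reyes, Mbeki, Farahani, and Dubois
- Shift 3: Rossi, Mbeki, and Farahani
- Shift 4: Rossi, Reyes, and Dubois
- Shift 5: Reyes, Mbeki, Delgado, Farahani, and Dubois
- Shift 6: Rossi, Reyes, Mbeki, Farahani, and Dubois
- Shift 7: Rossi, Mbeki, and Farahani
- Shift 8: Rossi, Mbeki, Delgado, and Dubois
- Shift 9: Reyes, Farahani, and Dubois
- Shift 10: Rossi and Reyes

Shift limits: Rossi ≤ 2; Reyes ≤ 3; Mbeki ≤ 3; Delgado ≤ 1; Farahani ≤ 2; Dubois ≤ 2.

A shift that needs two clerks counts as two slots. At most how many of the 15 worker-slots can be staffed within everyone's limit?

13

Total capacity across all clerks is 2+3+3+1+2+2 = 13, and 15 slots are needed, so at most 13 can be filled.
An assignment achieving 13: Shift 1→Reyes, Shift 2→Farahani+Dubois, Shift 3→Rossi+Mbeki, Shift 4→Reyes, Shift 5→Farahani+Dubois, Shift 7→Mbeki, Shift 8→Mbeki+Delgado, Shift 9→Reyes, Shift 10→Rossi.
Loads: Rossi 2/2, Reyes 3/3, Mbeki 3/3, Delgado 1/1, Farahani 2/2, Dubois 2/2.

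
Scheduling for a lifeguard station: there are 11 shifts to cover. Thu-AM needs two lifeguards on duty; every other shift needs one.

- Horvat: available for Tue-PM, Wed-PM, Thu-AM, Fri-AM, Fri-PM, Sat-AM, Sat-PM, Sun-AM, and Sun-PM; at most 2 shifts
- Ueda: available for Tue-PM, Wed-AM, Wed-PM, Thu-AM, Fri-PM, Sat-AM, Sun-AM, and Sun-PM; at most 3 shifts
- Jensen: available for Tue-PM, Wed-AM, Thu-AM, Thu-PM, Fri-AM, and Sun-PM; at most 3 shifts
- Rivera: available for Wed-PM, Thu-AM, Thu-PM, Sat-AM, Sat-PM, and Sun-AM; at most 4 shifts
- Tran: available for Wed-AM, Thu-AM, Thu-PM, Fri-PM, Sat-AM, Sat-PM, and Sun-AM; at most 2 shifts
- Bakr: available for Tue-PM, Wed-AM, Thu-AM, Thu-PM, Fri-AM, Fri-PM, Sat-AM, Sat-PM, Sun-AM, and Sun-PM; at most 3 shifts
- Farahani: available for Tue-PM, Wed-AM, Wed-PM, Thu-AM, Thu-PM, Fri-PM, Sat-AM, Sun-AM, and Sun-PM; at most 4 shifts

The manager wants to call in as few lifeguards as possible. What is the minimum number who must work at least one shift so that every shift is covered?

4

12 slots to fill and no one can take more than 4, so at least ⌈12/4⌉ = 3 lifeguards are needed.
Any 3 lifeguards together have capacity at most 4+4+3 = 11 < 12 slots, so 3 can never suffice.
Horvat, Ueda, Jensen, and Rivera alone can cover everything: Tue-PM→Ueda, Wed-AM→Ueda, Wed-PM→Ueda, Thu-AM→Jensen+Rivera, Thu-PM→Jensen, Fri-AM→Horvat, Fri-PM→Horvat, Sat-AM→Rivera, Sat-PM→Rivera, Sun-AM→Rivera, Sun-PM→Jensen.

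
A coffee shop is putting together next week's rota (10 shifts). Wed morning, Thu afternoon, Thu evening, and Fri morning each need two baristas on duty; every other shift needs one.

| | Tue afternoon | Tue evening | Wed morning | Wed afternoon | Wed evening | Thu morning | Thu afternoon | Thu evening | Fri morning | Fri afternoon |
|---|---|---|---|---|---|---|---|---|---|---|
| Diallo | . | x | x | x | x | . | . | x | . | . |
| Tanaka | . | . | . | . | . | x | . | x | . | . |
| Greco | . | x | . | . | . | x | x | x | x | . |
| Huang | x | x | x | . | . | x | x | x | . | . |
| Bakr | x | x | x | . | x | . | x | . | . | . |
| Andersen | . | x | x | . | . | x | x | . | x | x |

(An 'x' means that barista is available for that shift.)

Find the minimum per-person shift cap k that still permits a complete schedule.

With 6 baristas and 14 worker-slots to fill, someone must work at least ⌈14/6⌉ = 3 shifts, so k ≥ 3.
k = 3 works: Tue afternoon→Huang, Tue evening→Diallo, Wed morning→Huang+Bakr, Wed afternoon→Diallo, Wed evening→Diallo, Thu morning→Tanaka, Thu afternoon→Greco+Huang, Thu evening→Tanaka+Greco, Fri morning→Greco+Andersen, Fri afternoon→Andersen.
Loads: Diallo 3, Tanaka 2, Greco 3, Huang 3, Bakr 1, Andersen 2 — all ≤ 3.

3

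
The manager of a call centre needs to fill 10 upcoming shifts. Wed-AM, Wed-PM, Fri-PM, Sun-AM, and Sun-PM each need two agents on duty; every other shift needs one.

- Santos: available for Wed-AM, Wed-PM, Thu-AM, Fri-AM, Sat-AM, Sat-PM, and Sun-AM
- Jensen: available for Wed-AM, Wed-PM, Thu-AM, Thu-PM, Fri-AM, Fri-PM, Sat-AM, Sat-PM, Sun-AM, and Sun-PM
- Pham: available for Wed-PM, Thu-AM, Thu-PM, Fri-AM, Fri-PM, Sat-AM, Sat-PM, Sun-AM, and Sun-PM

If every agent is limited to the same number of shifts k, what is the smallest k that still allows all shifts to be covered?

With 3 agents and 15 worker-slots to fill, someone must work at least ⌈15/3⌉ = 5 shifts, so k ≥ 5.
k = 5 works: Wed-AM→Santos+Jensen, Wed-PM→Santos+Jensen, Thu-AM→Santos, Thu-PM→Jensen, Fri-AM→Santos, Fri-PM→Jensen+Pham, Sat-AM→Pham, Sat-PM→Pham, Sun-AM→Santos+Pham, Sun-PM→Jensen+Pham.
Loads: Santos 5, Jensen 5, Pham 5 — all ≤ 5.

5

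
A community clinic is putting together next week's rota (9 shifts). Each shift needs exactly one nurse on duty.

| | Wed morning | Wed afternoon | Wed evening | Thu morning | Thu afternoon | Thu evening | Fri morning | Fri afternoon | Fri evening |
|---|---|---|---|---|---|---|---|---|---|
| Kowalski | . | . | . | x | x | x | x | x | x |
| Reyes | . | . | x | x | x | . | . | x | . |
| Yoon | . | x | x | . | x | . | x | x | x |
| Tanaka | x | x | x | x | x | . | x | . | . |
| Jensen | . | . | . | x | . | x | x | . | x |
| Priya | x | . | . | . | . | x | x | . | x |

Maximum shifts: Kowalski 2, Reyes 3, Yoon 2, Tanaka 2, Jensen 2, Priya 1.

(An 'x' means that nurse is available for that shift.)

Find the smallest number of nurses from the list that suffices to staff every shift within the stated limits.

9 slots to fill and no one can take more than 3, so at least ⌈9/3⌉ = 3 nurses are needed.
Any 3 nurses together have capacity at most 3+2+2 = 7 < 9 slots, so 3 can never suffice.
Kowalski, Reyes, Yoon, and Tanaka alone can cover everything: Wed morning→Tanaka, Wed afternoon→Yoon, Wed evening→Reyes, Thu morning→Reyes, Thu afternoon→Tanaka, Thu evening→Kowalski, Fri morning→Yoon, Fri afternoon→Reyes, Fri evening→Kowalski.

4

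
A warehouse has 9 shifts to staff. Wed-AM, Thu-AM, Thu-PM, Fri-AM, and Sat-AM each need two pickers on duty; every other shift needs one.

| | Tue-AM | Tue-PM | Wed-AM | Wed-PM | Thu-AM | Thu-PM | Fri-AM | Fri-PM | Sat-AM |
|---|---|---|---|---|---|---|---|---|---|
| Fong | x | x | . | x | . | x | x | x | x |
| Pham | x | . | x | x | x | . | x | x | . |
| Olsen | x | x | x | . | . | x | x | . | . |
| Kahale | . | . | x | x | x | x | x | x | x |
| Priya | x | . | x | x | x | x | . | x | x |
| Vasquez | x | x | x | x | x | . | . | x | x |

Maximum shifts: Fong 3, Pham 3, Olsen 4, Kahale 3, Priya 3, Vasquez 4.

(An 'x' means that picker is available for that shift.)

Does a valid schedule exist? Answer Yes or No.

One valid schedule: Tue-AM→Fong, Tue-PM→Fong, Wed-AM→Olsen+Priya, Wed-PM→Fong, Thu-AM→Pham+Kahale, Thu-PM→Olsen+Kahale, Fri-AM→Pham+Olsen, Fri-PM→Pham, Sat-AM→Kahale+Priya.
Loads: Fong 3/3, Pham 3/3, Olsen 3/4, Kahale 3/3, Priya 2/3, Vasquez 0/4 — all within limits.

Yes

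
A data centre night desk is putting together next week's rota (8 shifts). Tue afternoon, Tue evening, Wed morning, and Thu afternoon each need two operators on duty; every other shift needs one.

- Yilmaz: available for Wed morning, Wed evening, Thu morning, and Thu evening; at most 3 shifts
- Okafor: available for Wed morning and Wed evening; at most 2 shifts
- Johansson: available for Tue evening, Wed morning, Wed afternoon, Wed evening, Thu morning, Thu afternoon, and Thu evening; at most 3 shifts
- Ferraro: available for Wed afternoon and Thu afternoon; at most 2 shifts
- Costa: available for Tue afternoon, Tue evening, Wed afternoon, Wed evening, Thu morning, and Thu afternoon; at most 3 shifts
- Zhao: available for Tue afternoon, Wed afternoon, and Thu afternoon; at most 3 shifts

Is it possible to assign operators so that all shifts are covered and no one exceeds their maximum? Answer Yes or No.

Tue afternoon can only be covered by Costa and Zhao, so that assignment is forced.
Tue evening can only be covered by Johansson and Costa, so that assignment is forced.
One valid schedule: Tue afternoon→Costa+Zhao, Tue evening→Johansson+Costa, Wed morning→Yilmaz+Okafor, Wed afternoon→Johansson, Wed evening→Okafor, Thu morning→Yilmaz, Thu afternoon→Johansson+Ferraro, Thu evening→Yilmaz.
Loads: Yilmaz 3/3, Okafor 2/2, Johansson 3/3, Ferraro 1/2, Costa 2/3, Zhao 1/3 — all within limits.

Yes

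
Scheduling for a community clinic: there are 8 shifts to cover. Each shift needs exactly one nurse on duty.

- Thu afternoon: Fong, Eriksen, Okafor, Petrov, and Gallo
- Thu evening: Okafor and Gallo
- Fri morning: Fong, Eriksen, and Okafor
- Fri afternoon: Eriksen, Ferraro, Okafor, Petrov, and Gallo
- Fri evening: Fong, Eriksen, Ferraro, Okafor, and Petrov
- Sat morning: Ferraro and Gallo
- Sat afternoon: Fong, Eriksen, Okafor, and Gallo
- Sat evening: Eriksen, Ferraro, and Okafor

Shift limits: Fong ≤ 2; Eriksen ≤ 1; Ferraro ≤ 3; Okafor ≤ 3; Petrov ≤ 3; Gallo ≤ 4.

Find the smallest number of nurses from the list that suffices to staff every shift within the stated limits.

8 slots to fill and no one can take more than 4, so at least ⌈8/4⌉ = 2 nurses are needed.
Any 2 nurses together have capacity at most 4+3 = 7 < 8 slots, so 2 can never suffice.
Fong, Ferraro, and Okafor alone can cover everything: Thu afternoon→Fong, Thu evening→Okafor, Fri morning→Fong, Fri afternoon→Ferraro, Fri evening→Okafor, Sat morning→Ferraro, Sat afternoon→Okafor, Sat evening→Ferraro.

3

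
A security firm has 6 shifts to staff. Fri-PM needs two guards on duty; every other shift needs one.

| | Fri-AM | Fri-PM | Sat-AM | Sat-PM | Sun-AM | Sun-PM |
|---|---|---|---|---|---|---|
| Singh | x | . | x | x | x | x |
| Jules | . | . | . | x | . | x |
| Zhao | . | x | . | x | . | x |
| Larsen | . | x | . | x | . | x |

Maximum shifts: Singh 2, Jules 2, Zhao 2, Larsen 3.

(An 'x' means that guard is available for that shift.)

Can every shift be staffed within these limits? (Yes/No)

No

Total capacity is 9 and 7 slots are needed, so capacity alone doesn't rule it out.
Shifts {Fri-AM, Sat-AM, Sun-AM} need 3 worker-slots in total, but the guards available for any of those shifts (Singh) can supply at most 2 among them. So no valid schedule exists.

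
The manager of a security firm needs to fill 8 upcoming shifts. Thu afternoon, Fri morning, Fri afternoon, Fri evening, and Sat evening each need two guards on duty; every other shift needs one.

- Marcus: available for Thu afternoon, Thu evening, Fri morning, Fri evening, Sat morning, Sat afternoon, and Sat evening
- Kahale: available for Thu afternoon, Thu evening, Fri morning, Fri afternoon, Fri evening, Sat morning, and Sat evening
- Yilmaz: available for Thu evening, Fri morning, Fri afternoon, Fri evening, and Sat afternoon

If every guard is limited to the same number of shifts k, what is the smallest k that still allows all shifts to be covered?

5

With 3 guards and 13 worker-slots to fill, someone must work at least ⌈13/3⌉ = 5 shifts, so k ≥ 5.
k = 5 works: Thu afternoon→Marcus+Kahale, Thu evening→Marcus, Fri morning→Kahale+Yilmaz, Fri afternoon→Kahale+Yilmaz, Fri evening→Kahale+Yilmaz, Sat morning→Marcus, Sat afternoon→Marcus, Sat evening→Marcus+Kahale.
Loads: Marcus 5, Kahale 5, Yilmaz 3 — all ≤ 5.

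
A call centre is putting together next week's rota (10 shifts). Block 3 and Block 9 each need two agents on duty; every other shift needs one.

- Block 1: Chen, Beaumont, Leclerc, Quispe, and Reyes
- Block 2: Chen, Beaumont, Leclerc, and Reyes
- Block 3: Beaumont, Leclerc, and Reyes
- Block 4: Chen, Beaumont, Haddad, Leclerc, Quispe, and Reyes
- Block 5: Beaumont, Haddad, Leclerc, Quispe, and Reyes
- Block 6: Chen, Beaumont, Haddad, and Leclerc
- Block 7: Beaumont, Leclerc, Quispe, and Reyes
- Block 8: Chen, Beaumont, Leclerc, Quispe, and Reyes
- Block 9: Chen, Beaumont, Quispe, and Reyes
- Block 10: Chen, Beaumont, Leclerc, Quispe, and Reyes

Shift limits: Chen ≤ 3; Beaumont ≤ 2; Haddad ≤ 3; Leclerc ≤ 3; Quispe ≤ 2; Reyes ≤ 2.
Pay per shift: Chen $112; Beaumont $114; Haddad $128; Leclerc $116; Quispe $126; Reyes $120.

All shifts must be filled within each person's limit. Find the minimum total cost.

$1404

Picking the cheapest available agent for each shift independently would cost $1356, but that ignores the shift limits.
An optimal schedule: Block 1→Chen, Block 2→Chen, Block 3→Beaumont+Leclerc, Block 4→Quispe, Block 5→Leclerc, Block 6→Chen, Block 7→Beaumont, Block 8→Leclerc, Block 9→Reyes+Quispe, Block 10→Reyes.
Total: 112 + 112 + 114 + 116 + 126 + 116 + 112 + 114 + 116 + 120 + 126 + 120 = $1404.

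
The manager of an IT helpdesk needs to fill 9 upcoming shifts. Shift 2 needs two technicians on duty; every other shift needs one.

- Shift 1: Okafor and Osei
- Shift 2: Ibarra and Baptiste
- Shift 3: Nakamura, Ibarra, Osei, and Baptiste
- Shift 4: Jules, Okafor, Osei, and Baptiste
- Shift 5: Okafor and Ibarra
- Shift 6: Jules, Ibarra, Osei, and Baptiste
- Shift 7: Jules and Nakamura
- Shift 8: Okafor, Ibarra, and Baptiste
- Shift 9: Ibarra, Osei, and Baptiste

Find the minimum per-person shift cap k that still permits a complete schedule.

With 6 technicians and 10 worker-slots to fill, someone must work at least ⌈10/6⌉ = 2 shifts, so k ≥ 2.
k = 2 works: Shift 1→Okafor, Shift 2→Ibarra+Baptiste, Shift 3→Nakamura, Shift 4→Jules, Shift 5→Okafor, Shift 6→Osei, Shift 7→Jules, Shift 8→Ibarra, Shift 9→Osei.
Loads: Jules 2, Okafor 2, Nakamura 1, Ibarra 2, Osei 2, Baptiste 1 — all ≤ 2.

2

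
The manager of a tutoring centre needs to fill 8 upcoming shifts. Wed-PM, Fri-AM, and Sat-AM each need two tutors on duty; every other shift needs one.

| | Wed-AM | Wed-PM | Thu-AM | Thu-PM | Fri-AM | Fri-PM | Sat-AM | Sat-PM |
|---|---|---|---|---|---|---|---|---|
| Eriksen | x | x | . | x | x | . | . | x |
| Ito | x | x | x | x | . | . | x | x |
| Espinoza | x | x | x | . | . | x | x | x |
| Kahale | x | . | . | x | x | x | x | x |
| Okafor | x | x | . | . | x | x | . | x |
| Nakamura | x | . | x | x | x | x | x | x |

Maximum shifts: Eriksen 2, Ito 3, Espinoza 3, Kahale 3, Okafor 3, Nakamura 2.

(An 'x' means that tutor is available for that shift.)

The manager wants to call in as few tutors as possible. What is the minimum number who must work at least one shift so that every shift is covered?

4

11 slots to fill and no one can take more than 3, so at least ⌈11/3⌉ = 4 tutors are needed.
Eriksen, Ito, Espinoza, and Kahale alone can cover everything: Wed-AM→Espinoza, Wed-PM→Eriksen+Ito, Thu-AM→Ito, Thu-PM→Ito, Fri-AM→Eriksen+Kahale, Fri-PM→Espinoza, Sat-AM→Espinoza+Kahale, Sat-PM→Kahale.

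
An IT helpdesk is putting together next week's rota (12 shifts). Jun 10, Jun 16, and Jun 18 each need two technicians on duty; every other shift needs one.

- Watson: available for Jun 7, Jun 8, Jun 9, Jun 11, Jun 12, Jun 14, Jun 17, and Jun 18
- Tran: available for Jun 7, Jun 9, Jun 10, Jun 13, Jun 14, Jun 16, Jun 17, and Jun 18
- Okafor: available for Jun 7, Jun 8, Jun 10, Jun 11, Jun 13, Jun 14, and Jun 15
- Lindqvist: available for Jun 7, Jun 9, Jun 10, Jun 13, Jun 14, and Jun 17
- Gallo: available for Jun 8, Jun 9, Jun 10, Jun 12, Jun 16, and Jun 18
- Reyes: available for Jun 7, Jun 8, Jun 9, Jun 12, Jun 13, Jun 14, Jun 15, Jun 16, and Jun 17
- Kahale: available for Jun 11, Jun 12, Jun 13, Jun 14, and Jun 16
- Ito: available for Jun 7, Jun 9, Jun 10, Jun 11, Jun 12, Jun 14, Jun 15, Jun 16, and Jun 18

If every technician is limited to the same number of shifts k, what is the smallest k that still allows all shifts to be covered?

2

With 8 technicians and 15 worker-slots to fill, someone must work at least ⌈15/8⌉ = 2 shifts, so k ≥ 2.
k = 2 works: Jun 7→Okafor, Jun 8→Watson, Jun 9→Lindqvist, Jun 10→Lindqvist+Ito, Jun 11→Watson, Jun 12→Gallo, Jun 13→Tran, Jun 14→Reyes, Jun 15→Okafor, Jun 16→Reyes+Kahale, Jun 17→Tran, Jun 18→Gallo+Ito.
Loads: Watson 2, Tran 2, Okafor 2, Lindqvist 2, Gallo 2, Reyes 2, Kahale 1, Ito 2 — all ≤ 2.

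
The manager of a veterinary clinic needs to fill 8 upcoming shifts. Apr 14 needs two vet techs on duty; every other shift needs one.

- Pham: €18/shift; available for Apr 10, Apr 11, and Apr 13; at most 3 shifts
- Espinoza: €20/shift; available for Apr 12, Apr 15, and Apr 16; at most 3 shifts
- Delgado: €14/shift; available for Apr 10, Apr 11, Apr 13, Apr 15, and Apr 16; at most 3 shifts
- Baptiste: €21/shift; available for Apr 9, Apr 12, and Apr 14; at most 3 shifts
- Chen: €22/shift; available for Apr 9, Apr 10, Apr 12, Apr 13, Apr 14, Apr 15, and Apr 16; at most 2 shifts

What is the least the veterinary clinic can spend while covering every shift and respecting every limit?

Apr 14 can only be covered by Baptiste and Chen, so that assignment is forced.
Picking the cheapest available vet tech for each shift independently would cost €154, but that ignores the shift limits.
An optimal schedule: Apr 9→Baptiste, Apr 10→Pham, Apr 11→Delgado, Apr 12→Espinoza, Apr 13→Pham, Apr 14→Baptiste+Chen, Apr 15→Delgado, Apr 16→Delgado.
Total: 21 + 18 + 14 + 20 + 18 + 21 + 22 + 14 + 14 = €162.

€162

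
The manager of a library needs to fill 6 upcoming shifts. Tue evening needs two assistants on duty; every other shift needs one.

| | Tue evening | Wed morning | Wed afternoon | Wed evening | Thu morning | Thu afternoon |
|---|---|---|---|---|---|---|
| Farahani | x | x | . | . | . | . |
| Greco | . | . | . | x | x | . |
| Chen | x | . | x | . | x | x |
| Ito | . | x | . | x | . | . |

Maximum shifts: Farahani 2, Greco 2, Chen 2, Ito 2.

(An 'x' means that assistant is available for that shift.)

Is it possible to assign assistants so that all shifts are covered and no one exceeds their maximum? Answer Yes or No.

No

Total capacity is 8 and 7 slots are needed, so capacity alone doesn't rule it out.
Shifts {Tue evening, Wed afternoon, Thu afternoon} need 4 worker-slots in total, but the assistants available for any of those shifts (Farahani and Chen) can supply at most 3 among them. So no valid schedule exists.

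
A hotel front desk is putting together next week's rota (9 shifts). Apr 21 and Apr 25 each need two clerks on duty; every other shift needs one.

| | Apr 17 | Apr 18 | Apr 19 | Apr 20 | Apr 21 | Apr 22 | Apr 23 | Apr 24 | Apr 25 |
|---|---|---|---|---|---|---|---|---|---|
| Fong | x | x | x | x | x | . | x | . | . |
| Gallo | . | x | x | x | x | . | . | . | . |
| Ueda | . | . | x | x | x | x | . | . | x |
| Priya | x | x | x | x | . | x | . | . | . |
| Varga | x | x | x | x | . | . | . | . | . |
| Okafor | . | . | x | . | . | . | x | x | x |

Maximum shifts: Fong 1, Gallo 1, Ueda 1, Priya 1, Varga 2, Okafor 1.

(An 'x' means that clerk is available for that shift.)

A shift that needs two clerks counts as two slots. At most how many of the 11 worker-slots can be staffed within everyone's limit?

Total capacity across all clerks is 1+1+1+1+2+1 = 7, and 11 slots are needed, so at most 7 can be filled.
An assignment achieving 7: Apr 17→Priya, Apr 18→Varga, Apr 20→Varga, Apr 21→Gallo, Apr 22→Ueda, Apr 23→Fong, Apr 24→Okafor.
Loads: Fong 1/1, Gallo 1/1, Ueda 1/1, Priya 1/1, Varga 2/2, Okafor 1/1.

7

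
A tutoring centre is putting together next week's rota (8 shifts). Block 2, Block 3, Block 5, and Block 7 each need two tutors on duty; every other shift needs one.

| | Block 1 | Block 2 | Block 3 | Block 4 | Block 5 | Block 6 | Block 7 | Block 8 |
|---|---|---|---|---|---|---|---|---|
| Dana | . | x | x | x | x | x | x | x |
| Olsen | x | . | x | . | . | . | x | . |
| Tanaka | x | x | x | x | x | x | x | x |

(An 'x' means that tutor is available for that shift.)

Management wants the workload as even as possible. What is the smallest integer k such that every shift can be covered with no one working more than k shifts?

5

With 3 tutors and 12 worker-slots to fill, someone must work at least ⌈12/3⌉ = 4 shifts, so k ≥ 4.
k = 4 is infeasible (exhaustive check).
k = 5 works: Block 1→Olsen, Block 2→Dana+Tanaka, Block 3→Olsen+Tanaka, Block 4→Dana, Block 5→Dana+Tanaka, Block 6→Dana, Block 7→Olsen+Tanaka, Block 8→Dana.
Loads: Dana 5, Olsen 3, Tanaka 4 — all ≤ 5.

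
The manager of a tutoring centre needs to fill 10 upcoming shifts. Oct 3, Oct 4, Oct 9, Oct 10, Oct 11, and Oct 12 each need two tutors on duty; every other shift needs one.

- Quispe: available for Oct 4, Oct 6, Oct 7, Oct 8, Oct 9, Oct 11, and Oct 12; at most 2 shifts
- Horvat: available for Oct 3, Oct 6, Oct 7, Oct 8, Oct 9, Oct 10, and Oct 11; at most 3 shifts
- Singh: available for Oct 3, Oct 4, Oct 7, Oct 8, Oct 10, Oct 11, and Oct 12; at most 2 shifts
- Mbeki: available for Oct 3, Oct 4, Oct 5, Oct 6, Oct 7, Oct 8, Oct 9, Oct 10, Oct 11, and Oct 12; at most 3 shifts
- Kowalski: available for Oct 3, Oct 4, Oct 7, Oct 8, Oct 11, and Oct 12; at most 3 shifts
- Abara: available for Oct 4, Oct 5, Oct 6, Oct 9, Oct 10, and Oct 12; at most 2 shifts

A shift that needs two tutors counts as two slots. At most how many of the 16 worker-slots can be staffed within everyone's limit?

Total capacity across all tutors is 2+3+2+3+3+2 = 15, and 16 slots are needed, so at most 15 can be filled.
An assignment achieving 15: Oct 3→Horvat+Singh, Oct 4→Mbeki+Abara, Oct 5→Mbeki, Oct 6→Quispe, Oct 7→Mbeki, Oct 8→Kowalski, Oct 9→Quispe+Horvat, Oct 10→Horvat+Singh, Oct 11→Kowalski, Oct 12→Kowalski+Abara.
Loads: Quispe 2/2, Horvat 3/3, Singh 2/2, Mbeki 3/3, Kowalski 3/3, Abara 2/2.

15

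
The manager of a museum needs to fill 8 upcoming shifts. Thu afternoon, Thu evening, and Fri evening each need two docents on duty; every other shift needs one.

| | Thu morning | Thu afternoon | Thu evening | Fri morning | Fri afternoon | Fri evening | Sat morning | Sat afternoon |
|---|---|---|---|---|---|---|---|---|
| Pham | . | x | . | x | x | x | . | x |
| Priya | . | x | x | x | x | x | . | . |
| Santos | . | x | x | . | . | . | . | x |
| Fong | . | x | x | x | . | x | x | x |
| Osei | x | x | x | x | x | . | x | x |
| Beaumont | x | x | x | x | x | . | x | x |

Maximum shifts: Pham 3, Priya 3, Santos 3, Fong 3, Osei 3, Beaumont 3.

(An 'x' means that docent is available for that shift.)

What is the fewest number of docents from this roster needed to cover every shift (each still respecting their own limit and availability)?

4

11 slots to fill and no one can take more than 3, so at least ⌈11/3⌉ = 4 docents are needed.
Pham, Priya, Santos, and Osei alone can cover everything: Thu morning→Osei, Thu afternoon→Priya+Santos, Thu evening→Priya+Santos, Fri morning→Pham, Fri afternoon→Pham, Fri evening→Pham+Priya, Sat morning→Osei, Sat afternoon→Santos.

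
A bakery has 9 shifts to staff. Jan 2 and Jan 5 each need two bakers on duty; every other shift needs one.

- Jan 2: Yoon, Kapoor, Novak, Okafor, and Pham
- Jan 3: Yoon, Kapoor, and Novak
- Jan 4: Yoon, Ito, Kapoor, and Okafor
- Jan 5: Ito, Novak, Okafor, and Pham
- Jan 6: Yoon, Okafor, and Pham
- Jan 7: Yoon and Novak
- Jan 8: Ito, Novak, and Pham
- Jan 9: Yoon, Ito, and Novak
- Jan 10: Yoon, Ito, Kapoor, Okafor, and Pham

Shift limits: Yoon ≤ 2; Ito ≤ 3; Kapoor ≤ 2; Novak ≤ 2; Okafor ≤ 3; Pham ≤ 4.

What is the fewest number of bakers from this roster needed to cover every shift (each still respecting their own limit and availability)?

11 slots to fill and no one can take more than 4, so at least ⌈11/4⌉ = 3 bakers are needed.
Any 3 bakers together have capacity at most 4+3+3 = 10 < 11 slots, so 3 can never suffice.
Yoon, Ito, Kapoor, and Pham alone can cover everything: Jan 2→Kapoor+Pham, Jan 3→Yoon, Jan 4→Kapoor, Jan 5→Ito+Pham, Jan 6→Pham, Jan 7→Yoon, Jan 8→Ito, Jan 9→Ito, Jan 10→Pham.

4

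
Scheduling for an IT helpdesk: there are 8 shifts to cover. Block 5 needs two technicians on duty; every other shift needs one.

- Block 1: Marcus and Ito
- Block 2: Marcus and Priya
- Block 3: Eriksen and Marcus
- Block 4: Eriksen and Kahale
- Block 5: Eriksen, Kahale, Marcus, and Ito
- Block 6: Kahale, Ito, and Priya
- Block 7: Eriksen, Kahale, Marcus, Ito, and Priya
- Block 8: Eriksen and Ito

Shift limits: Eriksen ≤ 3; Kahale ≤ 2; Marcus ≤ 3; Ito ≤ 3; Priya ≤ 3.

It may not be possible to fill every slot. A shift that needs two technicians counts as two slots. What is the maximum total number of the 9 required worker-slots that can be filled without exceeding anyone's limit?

9

Total capacity across all technicians is 3+2+3+3+3 = 14, and 9 slots are needed, so at most 9 can be filled.
An assignment achieving 9: Block 1→Marcus, Block 2→Marcus, Block 3→Eriksen, Block 4→Eriksen, Block 5→Kahale+Marcus, Block 6→Kahale, Block 7→Ito, Block 8→Eriksen.
Loads: Eriksen 3/3, Kahale 2/2, Marcus 3/3, Ito 1/3, Priya 0/3.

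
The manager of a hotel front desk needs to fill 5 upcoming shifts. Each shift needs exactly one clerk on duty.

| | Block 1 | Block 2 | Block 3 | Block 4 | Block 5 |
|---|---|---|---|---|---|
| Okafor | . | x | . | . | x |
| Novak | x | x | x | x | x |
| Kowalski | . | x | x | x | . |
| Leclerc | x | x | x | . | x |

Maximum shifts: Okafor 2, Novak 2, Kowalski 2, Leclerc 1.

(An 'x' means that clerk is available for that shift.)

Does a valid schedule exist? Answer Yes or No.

One valid schedule: Block 1→Novak, Block 2→Okafor, Block 3→Kowalski, Block 4→Novak, Block 5→Okafor.
Loads: Okafor 2/2, Novak 2/2, Kowalski 1/2, Leclerc 0/1 — all within limits.

Yes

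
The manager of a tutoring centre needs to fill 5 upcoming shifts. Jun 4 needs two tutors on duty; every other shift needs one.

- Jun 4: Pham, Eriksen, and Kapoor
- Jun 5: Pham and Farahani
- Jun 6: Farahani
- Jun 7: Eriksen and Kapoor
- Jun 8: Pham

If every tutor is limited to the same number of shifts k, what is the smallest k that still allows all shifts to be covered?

With 4 tutors and 6 worker-slots to fill, someone must work at least ⌈6/4⌉ = 2 shifts, so k ≥ 2.
k = 2 works: Jun 4→Eriksen+Kapoor, Jun 5→Pham, Jun 6→Farahani, Jun 7→Eriksen, Jun 8→Pham.
Loads: Pham 2, Eriksen 2, Farahani 1, Kapoor 1 — all ≤ 2.

2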